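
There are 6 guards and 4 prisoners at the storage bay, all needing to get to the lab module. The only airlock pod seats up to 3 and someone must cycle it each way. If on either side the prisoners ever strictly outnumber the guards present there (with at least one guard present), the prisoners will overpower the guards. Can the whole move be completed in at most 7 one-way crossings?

No

Counting alone: each trip to the lab module takes at most 3 across and each return brings at least 1 back, so after t trips out (and t−1 returns) at most 3t − (t−1) of the 10 are across; that first reaches 10 at t = 5, so at least 9 crossings are needed.
Since 7 < 9, 7 crossings cannot be enough. (The shortest complete plan in fact takes 9:)
1. 2 prisoners → the lab module.  (the storage bay: 6G 2P; the lab module: 0G 2P)
2. 1 prisoner ← the storage bay.  (the storage bay: 6G 3P; the lab module: 0G 1P)
3. 3 prisoners → the lab module.  (the storage bay: 6G 0P; the lab module: 0G 4P)
4. 1 prisoner ← the storage bay.  (the storage bay: 6G 1P; the lab module: 0G 3P)
5. 3 guards → the lab module.  (the storage bay: 3G 1P; the lab module: 3G 3P)
6. 1 prisoner ← the storage bay.  (the storage bay: 3G 2P; the lab module: 3G 2P)
7. 1 guard and 2 prisoners → the lab module.  (the storage bay: 2G 0P; the lab module: 4G 4P)
8. 1 prisoner ← the storage bay.  (the storage bay: 2G 1P; the lab module: 4G 3P)
9. 2 guards and 1 prisoner → the lab module.  (the storage bay: 0G 0P; the lab module: 6G 4P)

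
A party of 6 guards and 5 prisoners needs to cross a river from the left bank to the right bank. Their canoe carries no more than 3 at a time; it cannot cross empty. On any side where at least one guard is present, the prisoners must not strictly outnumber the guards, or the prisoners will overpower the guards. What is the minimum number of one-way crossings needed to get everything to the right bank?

9

Counting alone: each trip to the right bank takes at most 3 across and each return brings at least 1 back, so after t trips out (and t−1 returns) at most 3t − (t−1) of the 11 are across; that first reaches 11 at t = 5, so at least 9 crossings are needed.
The plan below uses exactly 9 crossings, so it is optimal:
1. 3 prisoners → the right bank.  (the left bank: 6G 2P; the right bank: 0G 3P)
2. 1 prisoner ← the left bank.  (the left bank: 6G 3P; the right bank: 0G 2P)
3. 3 guards → the right bank.  (the left bank: 3G 3P; the right bank: 3G 2P)
4. 1 guard ← the left bank.  (the left bank: 4G 3P; the right bank: 2G 2P)
5. 2 guards and 1 prisoner → the right bank.  (the left bank: 2G 2P; the right bank: 4G 3P)
6. 1 guard ← the left bank.  (the left bank: 3G 2P; the right bank: 3G 3P)
7. 2 guards and 1 prisoner → the right bank.  (the left bank: 1G 1P; the right bank: 5G 4P)
8. 1 guard ← the left bank.  (the left bank: 2G 1P; the right bank: 4G 4P)
9. 2 guards and 1 prisoner → the right bank.  (the left bank: 0G 0P; the right bank: 6G 5P)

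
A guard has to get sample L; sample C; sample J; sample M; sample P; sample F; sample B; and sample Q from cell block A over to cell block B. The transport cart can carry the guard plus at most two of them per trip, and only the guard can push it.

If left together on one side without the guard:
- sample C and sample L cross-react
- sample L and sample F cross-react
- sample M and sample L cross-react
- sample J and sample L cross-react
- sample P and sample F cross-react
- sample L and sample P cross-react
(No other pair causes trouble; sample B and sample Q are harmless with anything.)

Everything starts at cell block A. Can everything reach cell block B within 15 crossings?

Yes

Yes — this plan uses 13 crossings (≤ 15):
1. Guard goes to cell block B with sample L and sample P.
2. Guard goes back to cell block A with sample L.
3. Guard goes to cell block B with sample C and sample L.
4. Guard goes back to cell block A with sample L.
5. Guard goes to cell block B with sample J and sample L.
6. Guard goes back to cell block A with sample L.
7. Guard goes to cell block B with sample L and sample M.
8. Guard goes back to cell block A with sample L.
9. Guard goes to cell block B with sample B and sample L.
10. Guard goes back to cell block A with sample L.
11. Guard goes to cell block B with sample L and sample Q.
12. Guard goes back to cell block A with sample L.
13. Guard goes to cell block B with sample F and sample L.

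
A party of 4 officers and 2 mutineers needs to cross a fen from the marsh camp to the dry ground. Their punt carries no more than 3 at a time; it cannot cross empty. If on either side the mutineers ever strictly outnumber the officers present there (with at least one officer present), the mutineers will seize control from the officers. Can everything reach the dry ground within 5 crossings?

Yes

Yes — this plan uses 5 crossings (≤ 5):
1. 2 mutineers → the dry ground.  (the marsh camp: 4O 0M; the dry ground: 0O 2M)
2. 1 mutineer ← the marsh camp.  (the marsh camp: 4O 1M; the dry ground: 0O 1M)
3. 2 officers and 1 mutineer → the dry ground.  (the marsh camp: 2O 0M; the dry ground: 2O 2M)
4. 1 mutineer ← the marsh camp.  (the marsh camp: 2O 1M; the dry ground: 2O 1M)
5. 2 officers and 1 mutineer → the dry ground.  (the marsh camp: 0O 0M; the dry ground: 4O 2M)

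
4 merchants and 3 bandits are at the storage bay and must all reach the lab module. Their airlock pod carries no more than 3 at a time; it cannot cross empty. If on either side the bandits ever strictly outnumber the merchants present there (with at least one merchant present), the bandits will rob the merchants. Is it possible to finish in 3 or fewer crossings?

No

Counting alone: each trip to the lab module takes at most 3 across and each return brings at least 1 back, so after t trips out (and t−1 returns) at most 3t − (t−1) of the 7 are across; that first reaches 7 at t = 3, so at least 5 crossings are needed.
Since 3 < 5, 3 crossings cannot be enough. (The shortest complete plan in fact takes 5:)
1. 3 bandits → the lab module.  (the storage bay: 4M 0B; the lab module: 0M 3B)
2. 1 bandit ← the storage bay.  (the storage bay: 4M 1B; the lab module: 0M 2B)
3. 3 merchants → the lab module.  (the storage bay: 1M 1B; the lab module: 3M 2B)
4. 1 merchant ← the storage bay.  (the storage bay: 2M 1B; the lab module: 2M 2B)
5. 2 merchants and 1 bandit → the lab module.  (the storage bay: 0M 0B; the lab module: 4M 3B)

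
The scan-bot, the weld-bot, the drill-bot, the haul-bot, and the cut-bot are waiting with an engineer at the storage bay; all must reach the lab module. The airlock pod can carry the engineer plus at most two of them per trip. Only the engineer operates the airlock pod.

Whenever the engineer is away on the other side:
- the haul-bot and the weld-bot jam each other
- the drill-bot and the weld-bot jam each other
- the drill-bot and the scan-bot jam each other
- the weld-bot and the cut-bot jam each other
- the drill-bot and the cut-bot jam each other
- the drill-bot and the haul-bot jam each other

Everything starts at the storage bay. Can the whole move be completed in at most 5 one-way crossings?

No

Counting alone: the engineer can take at most 2 across per trip to the lab module, so moving all 5 needs at least 3 loaded trips out, with a return between consecutive ones — at least 5 crossings.
The safety rule pushes this higher. Following every safe sequence of crossings, the most of the 5 that can be at the lab module as the airlock pod arrives there on crossing 5 is 4 — never all 5.
So the move cannot be finished within 5 crossings. (The shortest complete plan takes 7:)
1. Engineer goes to the lab module with the drill-bot and the weld-bot.
2. Engineer goes back to the storage bay with the weld-bot.
3. Engineer goes to the lab module with the scan-bot and the weld-bot.
4. Engineer goes back to the storage bay with the drill-bot.
5. Engineer goes to the lab module with the cut-bot and the haul-bot.
6. Engineer goes back to the storage bay with the weld-bot.
7. Engineer goes to the lab module with the drill-bot and the weld-bot.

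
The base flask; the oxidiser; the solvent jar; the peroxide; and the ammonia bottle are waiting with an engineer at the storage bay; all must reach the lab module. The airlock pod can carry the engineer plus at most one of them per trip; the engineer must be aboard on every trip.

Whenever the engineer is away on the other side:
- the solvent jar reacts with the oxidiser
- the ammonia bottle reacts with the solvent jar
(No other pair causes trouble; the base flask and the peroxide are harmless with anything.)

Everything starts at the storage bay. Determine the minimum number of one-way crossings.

Counting alone: the engineer can take at most 1 across per trip to the lab module, so moving all 5 needs at least 5 loaded trips out, with a return between consecutive ones — at least 9 crossings.
The safety rule pushes this higher. Following every safe sequence of crossings, the most of the 5 that can be at the lab module as the airlock pod arrives there on crossing 9 is 4 — never all 5.
So no plan with fewer than 11 crossings exists, and this one achieves 11:
1. Engineer goes to the lab module with the solvent jar.
2. Engineer goes back to the storage bay alone.
3. Engineer goes to the lab module with the base flask.
4. Engineer goes back to the storage bay alone.
5. Engineer goes to the lab module with the oxidiser.
6. Engineer goes back to the storage bay with the solvent jar.
7. Engineer goes to the lab module with the ammonia bottle.
8. Engineer goes back to the storage bay alone.
9. Engineer goes to the lab module with the peroxide.
10. Engineer goes back to the storage bay alone.
11. Engineer goes to the lab module with the solvent jar.

11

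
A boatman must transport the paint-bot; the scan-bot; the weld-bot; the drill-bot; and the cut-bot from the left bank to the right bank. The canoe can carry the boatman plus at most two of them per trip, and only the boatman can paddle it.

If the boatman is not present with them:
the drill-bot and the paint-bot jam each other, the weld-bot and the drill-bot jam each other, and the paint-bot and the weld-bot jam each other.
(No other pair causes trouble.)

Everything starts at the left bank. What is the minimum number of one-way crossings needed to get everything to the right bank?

Counting alone: the boatman can take at most 2 across per trip to the right bank, so moving all 5 needs at least 3 loaded trips out, with a return between consecutive ones — at least 5 crossings.
The safety rule pushes this higher. Following every safe sequence of crossings, the most of the 5 that can be at the right bank as the canoe arrives there on crossing 5 is 4 — never all 5.
So no plan with fewer than 7 crossings exists, and this one achieves 7:
1. Boatman goes to the right bank with the paint-bot and the weld-bot.  [the left bank: the cut-bot, the drill-bot, the scan-bot | the right bank: the paint-bot, the weld-bot]
2. Boatman goes back to the left bank with the paint-bot.  [the left bank: the cut-bot, the drill-bot, the paint-bot, the scan-bot | the right bank: the weld-bot]
3. Boatman goes to the right bank with the paint-bot and the scan-bot.  [the left bank: the cut-bot, the drill-bot | the right bank: the paint-bot, the scan-bot, the weld-bot]
4. Boatman goes back to the left bank with the paint-bot.  [the left bank: the cut-bot, the drill-bot, the paint-bot | the right bank: the scan-bot, the weld-bot]
5. Boatman goes to the right bank with the cut-bot and the paint-bot.  [the left bank: the drill-bot | the right bank: the cut-bot, the paint-bot, the scan-bot, the weld-bot]
6. Boatman goes back to the left bank with the paint-bot.  [the left bank: the drill-bot, the paint-bot | the right bank: the cut-bot, the scan-bot, the weld-bot]
7. Boatman goes to the right bank with the drill-bot and the paint-bot.  [the left bank: — | the right bank: the cut-bot, the drill-bot, the paint-bot, the scan-bot, the weld-bot]

7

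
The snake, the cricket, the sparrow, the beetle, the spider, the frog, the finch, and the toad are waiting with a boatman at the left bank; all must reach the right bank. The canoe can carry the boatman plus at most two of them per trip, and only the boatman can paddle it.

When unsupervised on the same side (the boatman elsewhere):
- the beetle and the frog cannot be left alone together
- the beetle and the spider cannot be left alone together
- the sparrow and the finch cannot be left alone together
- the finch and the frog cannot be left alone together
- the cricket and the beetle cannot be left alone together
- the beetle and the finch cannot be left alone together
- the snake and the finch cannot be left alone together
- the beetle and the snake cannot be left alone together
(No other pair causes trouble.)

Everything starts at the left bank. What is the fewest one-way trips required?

Counting alone: the boatman can take at most 2 across per trip to the right bank, so moving all 8 needs at least 4 loaded trips out, with a return between consecutive ones — at least 7 crossings.
The safety rule pushes this higher. Following every safe sequence of crossings, the most of the 8 that can be at the right bank as the canoe arrives there on crossings 7, 9, 11 is 5, 6, 7 respectively — never all 8.
So no plan with fewer than 13 crossings exists, and this one achieves 13:
1. Boatman goes to the right bank with the beetle and the finch.
2. Boatman goes back to the left bank with the beetle.
3. Boatman goes to the right bank with the beetle and the cricket.
4. Boatman goes back to the left bank with the beetle.
5. Boatman goes to the right bank with the beetle and the spider.
6. Boatman goes back to the left bank with the beetle.
7. Boatman goes to the right bank with the frog and the snake.
8. Boatman goes back to the left bank with the finch.
9. Boatman goes to the right bank with the beetle and the sparrow.
10. Boatman goes back to the left bank with the beetle.
11. Boatman goes to the right bank with the beetle and the toad.
12. Boatman goes back to the left bank with the beetle.
13. Boatman goes to the right bank with the beetle and the finch.

13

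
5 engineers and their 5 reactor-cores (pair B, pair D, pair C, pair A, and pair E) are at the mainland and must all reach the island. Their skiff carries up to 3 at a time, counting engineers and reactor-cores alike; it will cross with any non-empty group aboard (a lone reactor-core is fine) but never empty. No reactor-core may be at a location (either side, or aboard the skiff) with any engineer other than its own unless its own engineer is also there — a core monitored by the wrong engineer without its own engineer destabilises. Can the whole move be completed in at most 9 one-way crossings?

No

Counting alone: each trip to the island takes at most 3 across and each return brings at least 1 back, so after t trips out (and t−1 returns) at most 3t − (t−1) of the 10 are across; that first reaches 10 at t = 5, so at least 9 crossings are needed.
The safety rule pushes this higher. Following every safe sequence of crossings, the most of the 10 that can be at the island as the skiff arrives there on crossing 9 is 9 — never all 10.
So the move cannot be finished within 9 crossings. (The shortest complete plan takes 11:)
1. engineer B and reactor-core B cross → the island.
2. engineer B crosses ← the mainland.
3. reactor-core A, reactor-core C, and reactor-core D cross → the island.
4. reactor-core B crosses ← the mainland.
5. engineer A, engineer C, and engineer D cross → the island.
6. engineer D and reactor-core D cross ← the mainland.
7. engineer B, engineer D, and engineer E cross → the island.
8. reactor-core C crosses ← the mainland.
9. reactor-core B and reactor-core D cross → the island.
10. reactor-core B crosses ← the mainland.
11. reactor-core B, reactor-core C, and reactor-core E cross → the island.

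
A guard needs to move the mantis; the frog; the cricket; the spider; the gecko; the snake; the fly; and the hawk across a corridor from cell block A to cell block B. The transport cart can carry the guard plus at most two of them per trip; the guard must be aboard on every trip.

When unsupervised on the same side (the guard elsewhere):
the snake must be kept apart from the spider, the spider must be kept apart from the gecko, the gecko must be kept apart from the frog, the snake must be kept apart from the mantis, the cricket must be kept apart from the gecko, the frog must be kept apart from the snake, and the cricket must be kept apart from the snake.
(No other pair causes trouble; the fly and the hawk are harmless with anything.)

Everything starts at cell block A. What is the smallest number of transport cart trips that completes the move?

Counting alone: the guard can take at most 2 across per trip to cell block B, so moving all 8 needs at least 4 loaded trips out, with a return between consecutive ones — at least 7 crossings.
The safety rule pushes this higher. Following every safe sequence of crossings, the most of the 8 that can be at cell block B as the transport cart arrives there on crossing 7 is 6 — never all 8.
So no plan with fewer than 9 crossings exists, and this one achieves 9:
1. Guard goes to cell block B with the gecko and the snake.
2. Guard goes back to cell block A alone.
3. Guard goes to cell block B with the frog and the mantis.
4. Guard goes back to cell block A with the gecko and the snake.
5. Guard goes to cell block B with the cricket and the spider.
6. Guard goes back to cell block A alone.
7. Guard goes to cell block B with the fly and the hawk.
8. Guard goes back to cell block A alone.
9. Guard goes to cell block B with the gecko and the snake.

9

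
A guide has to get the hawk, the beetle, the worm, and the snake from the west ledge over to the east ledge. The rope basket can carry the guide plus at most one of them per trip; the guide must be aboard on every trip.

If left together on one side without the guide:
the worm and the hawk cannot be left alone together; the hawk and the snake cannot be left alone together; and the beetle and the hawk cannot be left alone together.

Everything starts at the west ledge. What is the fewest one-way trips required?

impossible

Following every safe sequence of crossings from the start, the most of the 4 that can be at the east ledge as the rope basket arrives there on crossings 1, 3 is 1, 2 respectively; the best ever achieved is 2 of 4.
From crossing 5 on, no configuration arises that was not already reachable earlier: only 9 distinct safe configurations (who is on which side, and where the rope basket is) can ever be reached, none of them has everyone across, and every continuation just revisits them. So no valid plan exists.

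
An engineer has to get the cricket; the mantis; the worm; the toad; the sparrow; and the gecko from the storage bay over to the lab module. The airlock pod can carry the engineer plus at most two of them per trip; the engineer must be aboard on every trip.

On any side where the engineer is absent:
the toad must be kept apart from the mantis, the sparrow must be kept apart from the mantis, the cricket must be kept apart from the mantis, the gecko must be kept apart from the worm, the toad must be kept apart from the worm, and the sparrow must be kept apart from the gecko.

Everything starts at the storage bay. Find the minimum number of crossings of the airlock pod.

impossible

Whatever the first load, the items left behind include a forbidden pair without the engineer. No opening move is safe, so no plan exists.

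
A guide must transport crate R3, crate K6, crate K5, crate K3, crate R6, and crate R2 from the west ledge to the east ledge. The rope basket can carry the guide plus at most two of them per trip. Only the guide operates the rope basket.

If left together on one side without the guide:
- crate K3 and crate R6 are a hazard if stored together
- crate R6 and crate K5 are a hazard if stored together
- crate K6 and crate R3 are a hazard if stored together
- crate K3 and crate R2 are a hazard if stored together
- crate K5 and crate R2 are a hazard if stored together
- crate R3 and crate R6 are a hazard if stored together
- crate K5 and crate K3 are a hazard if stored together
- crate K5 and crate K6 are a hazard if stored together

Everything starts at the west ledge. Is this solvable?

No

Whatever the first load, the items left behind include a forbidden pair without the guide. No opening move is safe, so no plan exists.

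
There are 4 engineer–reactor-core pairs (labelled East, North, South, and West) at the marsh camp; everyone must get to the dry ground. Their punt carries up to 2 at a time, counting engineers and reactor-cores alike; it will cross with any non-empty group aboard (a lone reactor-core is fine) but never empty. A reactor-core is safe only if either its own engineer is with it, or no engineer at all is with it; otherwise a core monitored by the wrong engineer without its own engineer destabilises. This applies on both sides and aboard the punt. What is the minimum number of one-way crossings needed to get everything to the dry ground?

Following every safe sequence of crossings from the start, the most of the 8 that can be at the dry ground as the punt arrives there on crossings 1, 3, 5 is 2, 3, 4 respectively; the best ever achieved is 4 of 8.
From crossing 7 on, no configuration arises that was not already reachable earlier: only 44 distinct safe configurations (who is on which side, and where the punt is) can ever be reached, none of them has everyone across, and every continuation just revisits them. So no valid plan exists.

impossible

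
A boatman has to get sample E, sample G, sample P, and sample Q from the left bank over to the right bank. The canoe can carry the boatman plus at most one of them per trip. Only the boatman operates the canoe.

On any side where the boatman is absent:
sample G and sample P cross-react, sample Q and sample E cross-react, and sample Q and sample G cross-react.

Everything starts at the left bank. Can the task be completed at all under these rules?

No

Whatever the first load, the items left behind include a forbidden pair without the boatman. No opening move is safe, so no plan exists.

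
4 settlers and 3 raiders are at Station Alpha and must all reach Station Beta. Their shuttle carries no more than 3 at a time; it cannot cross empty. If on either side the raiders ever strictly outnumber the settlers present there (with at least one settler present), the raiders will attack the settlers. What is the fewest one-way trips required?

5

Counting alone: each trip to Station Beta takes at most 3 across and each return brings at least 1 back, so after t trips out (and t−1 returns) at most 3t − (t−1) of the 7 are across; that first reaches 7 at t = 3, so at least 5 crossings are needed.
The plan below uses exactly 5 crossings, so it is optimal:
1. 3 raiders → Station Beta.  (Station Alpha: 4S 0R; Station Beta: 0S 3R)
2. 1 raider ← Station Alpha.  (Station Alpha: 4S 1R; Station Beta: 0S 2R)
3. 3 settlers → Station Beta.  (Station Alpha: 1S 1R; Station Beta: 3S 2R)
4. 1 settler ← Station Alpha.  (Station Alpha: 2S 1R; Station Beta: 2S 2R)
5. 2 settlers and 1 raider → Station Beta.  (Station Alpha: 0S 0R; Station Beta: 4S 3R)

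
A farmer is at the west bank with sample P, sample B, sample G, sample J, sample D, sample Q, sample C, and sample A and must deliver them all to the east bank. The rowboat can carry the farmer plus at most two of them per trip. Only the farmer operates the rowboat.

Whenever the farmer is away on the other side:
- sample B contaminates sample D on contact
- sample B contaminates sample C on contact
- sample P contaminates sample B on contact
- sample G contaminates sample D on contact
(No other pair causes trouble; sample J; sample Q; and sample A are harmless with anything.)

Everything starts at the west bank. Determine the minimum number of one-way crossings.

9

Counting alone: the farmer can take at most 2 across per trip to the east bank, so moving all 8 needs at least 4 loaded trips out, with a return between consecutive ones — at least 7 crossings.
The safety rule pushes this higher. Following every safe sequence of crossings, the most of the 8 that can be at the east bank as the rowboat arrives there on crossing 7 is 7 — never all 8.
So no plan with fewer than 9 crossings exists, and this one achieves 9:
1. Farmer goes to the east bank with sample B and sample G.  [the west bank: sample A, sample C, sample D, sample J, sample P, sample Q | the east bank: sample B, sample G]
2. Farmer goes back to the west bank alone.  [the west bank: sample A, sample C, sample D, sample J, sample P, sample Q | the east bank: sample B, sample G]
3. Farmer goes to the east bank with sample J.  [the west bank: sample A, sample C, sample D, sample P, sample Q | the east bank: sample B, sample G, sample J]
4. Farmer goes back to the west bank alone.  [the west bank: sample A, sample C, sample D, sample P, sample Q | the east bank: sample B, sample G, sample J]
5. Farmer goes to the east bank with sample A and sample Q.  [the west bank: sample C, sample D, sample P | the east bank: sample A, sample B, sample G, sample J, sample Q]
6. Farmer goes back to the west bank alone.  [the west bank: sample C, sample D, sample P | the east bank: sample A, sample B, sample G, sample J, sample Q]
7. Farmer goes to the east bank with sample C and sample P.  [the west bank: sample D | the east bank: sample A, sample B, sample C, sample G, sample J, sample P, sample Q]
8. Farmer goes back to the west bank with sample B.  [the west bank: sample B, sample D | the east bank: sample A, sample C, sample G, sample J, sample P, sample Q]
9. Farmer goes to the east bank with sample B and sample D.  [the west bank: — | the east bank: sample A, sample B, sample C, sample D, sample G, sample J, sample P, sample Q]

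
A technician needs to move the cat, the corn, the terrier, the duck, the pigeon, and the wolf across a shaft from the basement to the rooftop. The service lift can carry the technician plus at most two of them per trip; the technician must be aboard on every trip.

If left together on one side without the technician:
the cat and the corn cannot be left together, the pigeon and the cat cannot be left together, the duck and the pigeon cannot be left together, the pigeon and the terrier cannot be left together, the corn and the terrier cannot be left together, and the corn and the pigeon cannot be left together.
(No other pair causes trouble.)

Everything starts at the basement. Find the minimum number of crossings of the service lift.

Counting alone: the technician can take at most 2 across per trip to the rooftop, so moving all 6 needs at least 3 loaded trips out, with a return between consecutive ones — at least 5 crossings.
The safety rule pushes this higher. Following every safe sequence of crossings, the most of the 6 that can be at the rooftop as the service lift arrives there on crossings 5, 7 is 4, 5 respectively — never all 6.
So no plan with fewer than 9 crossings exists, and this one achieves 9:
1. Technician goes to the rooftop with the corn and the pigeon.
2. Technician goes back to the basement with the corn.
3. Technician goes to the rooftop with the cat and the terrier.
4. Technician goes back to the basement with the pigeon.
5. Technician goes to the rooftop with the corn and the duck.
6. Technician goes back to the basement with the corn.
7. Technician goes to the rooftop with the corn and the wolf.
8. Technician goes back to the basement with the corn.
9. Technician goes to the rooftop with the corn and the pigeon.

9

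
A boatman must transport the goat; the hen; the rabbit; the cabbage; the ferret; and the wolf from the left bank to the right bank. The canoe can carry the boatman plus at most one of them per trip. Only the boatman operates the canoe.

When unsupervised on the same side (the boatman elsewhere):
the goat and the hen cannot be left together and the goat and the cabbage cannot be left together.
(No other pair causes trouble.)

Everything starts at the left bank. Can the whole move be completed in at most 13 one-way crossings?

Yes

Yes — this plan uses 13 crossings (≤ 13):
1. Boatman goes to the right bank with the goat.  [the left bank: the cabbage, the ferret, the hen, the rabbit, the wolf | the right bank: the goat]
2. Boatman goes back to the left bank alone.  [the left bank: the cabbage, the ferret, the hen, the rabbit, the wolf | the right bank: the goat]
3. Boatman goes to the right bank with the hen.  [the left bank: the cabbage, the ferret, the rabbit, the wolf | the right bank: the goat, the hen]
4. Boatman goes back to the left bank with the goat.  [the left bank: the cabbage, the ferret, the goat, the rabbit, the wolf | the right bank: the hen]
5. Boatman goes to the right bank with the cabbage.  [the left bank: the ferret, the goat, the rabbit, the wolf | the right bank: the cabbage, the hen]
6. Boatman goes back to the left bank alone.  [the left bank: the ferret, the goat, the rabbit, the wolf | the right bank: the cabbage, the hen]
7. Boatman goes to the right bank with the rabbit.  [the left bank: the ferret, the goat, the wolf | the right bank: the cabbage, the hen, the rabbit]
8. Boatman goes back to the left bank alone.  [the left bank: the ferret, the goat, the wolf | the right bank: the cabbage, the hen, the rabbit]
9. Boatman goes to the right bank with the ferret.  [the left bank: the goat, the wolf | the right bank: the cabbage, the ferret, the hen, the rabbit]
10. Boatman goes back to the left bank alone.  [the left bank: the goat, the wolf | the right bank: the cabbage, the ferret, the hen, the rabbit]
11. Boatman goes to the right bank with the wolf.  [the left bank: the goat | the right bank: the cabbage, the ferret, the hen, the rabbit, the wolf]
12. Boatman goes back to the left bank alone.  [the left bank: the goat | the right bank: the cabbage, the ferret, the hen, the rabbit, the wolf]
13. Boatman goes to the right bank with the goat.  [the left bank: — | the right bank: the cabbage, the ferret, the goat, the hen, the rabbit, the wolf]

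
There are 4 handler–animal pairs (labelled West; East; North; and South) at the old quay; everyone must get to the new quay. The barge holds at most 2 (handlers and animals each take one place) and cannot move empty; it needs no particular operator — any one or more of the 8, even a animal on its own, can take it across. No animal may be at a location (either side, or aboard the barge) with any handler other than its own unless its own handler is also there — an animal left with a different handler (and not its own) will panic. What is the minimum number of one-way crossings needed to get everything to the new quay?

Following every safe sequence of crossings from the start, the most of the 8 that can be at the new quay as the barge arrives there on crossings 1, 3, 5 is 2, 3, 4 respectively; the best ever achieved is 4 of 8.
From crossing 7 on, no configuration arises that was not already reachable earlier: only 44 distinct safe configurations (who is on which side, and where the barge is) can ever be reached, none of them has everyone across, and every continuation just revisits them. So no valid plan exists.

impossible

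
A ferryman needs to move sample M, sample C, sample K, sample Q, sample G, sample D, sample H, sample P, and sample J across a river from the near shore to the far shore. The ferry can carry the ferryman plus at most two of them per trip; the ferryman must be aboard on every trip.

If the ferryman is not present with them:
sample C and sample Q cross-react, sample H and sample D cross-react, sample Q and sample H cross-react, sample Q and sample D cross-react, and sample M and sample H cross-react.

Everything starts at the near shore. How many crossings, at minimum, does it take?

Counting alone: the ferryman can take at most 2 across per trip to the far shore, so moving all 9 needs at least 5 loaded trips out, with a return between consecutive ones — at least 9 crossings.
The safety rule pushes this higher. Following every safe sequence of crossings, the most of the 9 that can be at the far shore as the ferry arrives there on crossings 9, 11, 13 is 6, 7, 8 respectively — never all 9.
So no plan with fewer than 15 crossings exists, and this one achieves 15:
1. Ferryman goes to the far shore with sample H and sample Q.  [the near shore: sample C, sample D, sample G, sample J, sample K, sample M, sample P | the far shore: sample H, sample Q]
2. Ferryman goes back to the near shore with sample Q.  [the near shore: sample C, sample D, sample G, sample J, sample K, sample M, sample P, sample Q | the far shore: sample H]
3. Ferryman goes to the far shore with sample M and sample Q.  [the near shore: sample C, sample D, sample G, sample J, sample K, sample P | the far shore: sample H, sample M, sample Q]
4. Ferryman goes back to the near shore with sample H.  [the near shore: sample C, sample D, sample G, sample H, sample J, sample K, sample P | the far shore: sample M, sample Q]
5. Ferryman goes to the far shore with sample C and sample D.  [the near shore: sample G, sample H, sample J, sample K, sample P | the far shore: sample C, sample D, sample M, sample Q]
6. Ferryman goes back to the near shore with sample Q.  [the near shore: sample G, sample H, sample J, sample K, sample P, sample Q | the far shore: sample C, sample D, sample M]
7. Ferryman goes to the far shore with sample K and sample Q.  [the near shore: sample G, sample H, sample J, sample P | the far shore: sample C, sample D, sample K, sample M, sample Q]
8. Ferryman goes back to the near shore with sample Q.  [the near shore: sample G, sample H, sample J, sample P, sample Q | the far shore: sample C, sample D, sample K, sample M]
9. Ferryman goes to the far shore with sample G and sample Q.  [the near shore: sample H, sample J, sample P | the far shore: sample C, sample D, sample G, sample K, sample M, sample Q]
10. Ferryman goes back to the near shore with sample Q.  [the near shore: sample H, sample J, sample P, sample Q | the far shore: sample C, sample D, sample G, sample K, sample M]
11. Ferryman goes to the far shore with sample P and sample Q.  [the near shore: sample H, sample J | the far shore: sample C, sample D, sample G, sample K, sample M, sample P, sample Q]
12. Ferryman goes back to the near shore with sample Q.  [the near shore: sample H, sample J, sample Q | the far shore: sample C, sample D, sample G, sample K, sample M, sample P]
13. Ferryman goes to the far shore with sample J and sample Q.  [the near shore: sample H | the far shore: sample C, sample D, sample G, sample J, sample K, sample M, sample P, sample Q]
14. Ferryman goes back to the near shore with sample Q.  [the near shore: sample H, sample Q | the far shore: sample C, sample D, sample G, sample J, sample K, sample M, sample P]
15. Ferryman goes to the far shore with sample H and sample Q.  [the near shore: — | the far shore: sample C, sample D, sample G, sample H, sample J, sample K, sample M, sample P, sample Q]

15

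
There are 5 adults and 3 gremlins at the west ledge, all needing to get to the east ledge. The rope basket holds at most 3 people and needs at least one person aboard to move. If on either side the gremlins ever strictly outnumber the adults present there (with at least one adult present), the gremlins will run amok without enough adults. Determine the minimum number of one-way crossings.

Counting alone: each trip to the east ledge takes at most 3 across and each return brings at least 1 back, so after t trips out (and t−1 returns) at most 3t − (t−1) of the 8 are across; that first reaches 8 at t = 4, so at least 7 crossings are needed.
The plan below uses exactly 7 crossings, so it is optimal:
1. 2 gremlins → the east ledge.  (the west ledge: 5A 1G; the east ledge: 0A 2G)
2. 1 gremlin ← the west ledge.  (the west ledge: 5A 2G; the east ledge: 0A 1G)
3. 2 adults and 1 gremlin → the east ledge.  (the west ledge: 3A 1G; the east ledge: 2A 2G)
4. 1 gremlin ← the west ledge.  (the west ledge: 3A 2G; the east ledge: 2A 1G)
5. 1 adult and 2 gremlins → the east ledge.  (the west ledge: 2A 0G; the east ledge: 3A 3G)
6. 1 gremlin ← the west ledge.  (the west ledge: 2A 1G; the east ledge: 3A 2G)
7. 2 adults and 1 gremlin → the east ledge.  (the west ledge: 0A 0G; the east ledge: 5A 3G)

7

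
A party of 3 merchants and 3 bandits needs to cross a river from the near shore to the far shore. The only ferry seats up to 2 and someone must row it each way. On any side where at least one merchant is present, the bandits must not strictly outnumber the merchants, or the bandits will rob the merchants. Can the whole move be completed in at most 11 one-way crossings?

Yes — this plan uses 11 crossings (≤ 11):
1. 2 bandits → the far shore.  (the near shore: 3M 1B; the far shore: 0M 2B)
2. 1 bandit ← the near shore.  (the near shore: 3M 2B; the far shore: 0M 1B)
3. 2 bandits → the far shore.  (the near shore: 3M 0B; the far shore: 0M 3B)
4. 1 bandit ← the near shore.  (the near shore: 3M 1B; the far shore: 0M 2B)
5. 2 merchants → the far shore.  (the near shore: 1M 1B; the far shore: 2M 2B)
6. 1 merchant and 1 bandit ← the near shore.  (the near shore: 2M 2B; the far shore: 1M 1B)
7. 2 merchants → the far shore.  (the near shore: 0M 2B; the far shore: 3M 1B)
8. 1 bandit ← the near shore.  (the near shore: 0M 3B; the far shore: 3M 0B)
9. 2 bandits → the far shore.  (the near shore: 0M 1B; the far shore: 3M 2B)
10. 1 bandit ← the near shore.  (the near shore: 0M 2B; the far shore: 3M 1B)
11. 2 bandits → the far shore.  (the near shore: 0M 0B; the far shore: 3M 3B)

Yes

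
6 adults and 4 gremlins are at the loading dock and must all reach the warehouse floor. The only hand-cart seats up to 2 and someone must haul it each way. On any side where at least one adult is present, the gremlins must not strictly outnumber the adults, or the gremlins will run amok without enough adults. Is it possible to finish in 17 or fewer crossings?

Yes

Yes — this plan uses 17 crossings (≤ 17):
1. 2 gremlins → the warehouse floor.  (the loading dock: 6A 2G; the warehouse floor: 0A 2G)
2. 1 gremlin ← the loading dock.  (the loading dock: 6A 3G; the warehouse floor: 0A 1G)
3. 2 gremlins → the warehouse floor.  (the loading dock: 6A 1G; the warehouse floor: 0A 3G)
4. 1 gremlin ← the loading dock.  (the loading dock: 6A 2G; the warehouse floor: 0A 2G)
5. 2 adults → the warehouse floor.  (the loading dock: 4A 2G; the warehouse floor: 2A 2G)
6. 1 gremlin ← the loading dock.  (the loading dock: 4A 3G; the warehouse floor: 2A 1G)
7. 1 adult and 1 gremlin → the warehouse floor.  (the loading dock: 3A 2G; the warehouse floor: 3A 2G)
8. 1 gremlin ← the loading dock.  (the loading dock: 3A 3G; the warehouse floor: 3A 1G)
9. 2 gremlins → the warehouse floor.  (the loading dock: 3A 1G; the warehouse floor: 3A 3G)
10. 1 gremlin ← the loading dock.  (the loading dock: 3A 2G; the warehouse floor: 3A 2G)
11. 1 adult and 1 gremlin → the warehouse floor.  (the loading dock: 2A 1G; the warehouse floor: 4A 3G)
12. 1 gremlin ← the loading dock.  (the loading dock: 2A 2G; the warehouse floor: 4A 2G)
13. 2 gremlins → the warehouse floor.  (the loading dock: 2A 0G; the warehouse floor: 4A 4G)
14. 1 gremlin ← the loading dock.  (the loading dock: 2A 1G; the warehouse floor: 4A 3G)
15. 1 adult and 1 gremlin → the warehouse floor.  (the loading dock: 1A 0G; the warehouse floor: 5A 4G)
16. 1 gremlin ← the loading dock.  (the loading dock: 1A 1G; the warehouse floor: 5A 3G)
17. 1 adult and 1 gremlin → the warehouse floor.  (the loading dock: 0A 0G; the warehouse floor: 6A 4G)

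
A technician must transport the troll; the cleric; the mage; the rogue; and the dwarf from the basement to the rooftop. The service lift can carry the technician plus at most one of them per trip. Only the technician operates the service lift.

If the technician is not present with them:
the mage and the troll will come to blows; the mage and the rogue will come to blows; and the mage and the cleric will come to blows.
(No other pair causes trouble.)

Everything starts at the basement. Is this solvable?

No

Following every safe sequence of crossings from the start, the most of the 5 that can be at the rooftop as the service lift arrives there on crossings 1, 3, 5 is 1, 2, 3 respectively; the best ever achieved is 3 of 5.
From crossing 7 on, no configuration arises that was not already reachable earlier: only 18 distinct safe configurations (who is on which side, and where the service lift is) can ever be reached, none of them has everyone across, and every continuation just revisits them. So no valid plan exists.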